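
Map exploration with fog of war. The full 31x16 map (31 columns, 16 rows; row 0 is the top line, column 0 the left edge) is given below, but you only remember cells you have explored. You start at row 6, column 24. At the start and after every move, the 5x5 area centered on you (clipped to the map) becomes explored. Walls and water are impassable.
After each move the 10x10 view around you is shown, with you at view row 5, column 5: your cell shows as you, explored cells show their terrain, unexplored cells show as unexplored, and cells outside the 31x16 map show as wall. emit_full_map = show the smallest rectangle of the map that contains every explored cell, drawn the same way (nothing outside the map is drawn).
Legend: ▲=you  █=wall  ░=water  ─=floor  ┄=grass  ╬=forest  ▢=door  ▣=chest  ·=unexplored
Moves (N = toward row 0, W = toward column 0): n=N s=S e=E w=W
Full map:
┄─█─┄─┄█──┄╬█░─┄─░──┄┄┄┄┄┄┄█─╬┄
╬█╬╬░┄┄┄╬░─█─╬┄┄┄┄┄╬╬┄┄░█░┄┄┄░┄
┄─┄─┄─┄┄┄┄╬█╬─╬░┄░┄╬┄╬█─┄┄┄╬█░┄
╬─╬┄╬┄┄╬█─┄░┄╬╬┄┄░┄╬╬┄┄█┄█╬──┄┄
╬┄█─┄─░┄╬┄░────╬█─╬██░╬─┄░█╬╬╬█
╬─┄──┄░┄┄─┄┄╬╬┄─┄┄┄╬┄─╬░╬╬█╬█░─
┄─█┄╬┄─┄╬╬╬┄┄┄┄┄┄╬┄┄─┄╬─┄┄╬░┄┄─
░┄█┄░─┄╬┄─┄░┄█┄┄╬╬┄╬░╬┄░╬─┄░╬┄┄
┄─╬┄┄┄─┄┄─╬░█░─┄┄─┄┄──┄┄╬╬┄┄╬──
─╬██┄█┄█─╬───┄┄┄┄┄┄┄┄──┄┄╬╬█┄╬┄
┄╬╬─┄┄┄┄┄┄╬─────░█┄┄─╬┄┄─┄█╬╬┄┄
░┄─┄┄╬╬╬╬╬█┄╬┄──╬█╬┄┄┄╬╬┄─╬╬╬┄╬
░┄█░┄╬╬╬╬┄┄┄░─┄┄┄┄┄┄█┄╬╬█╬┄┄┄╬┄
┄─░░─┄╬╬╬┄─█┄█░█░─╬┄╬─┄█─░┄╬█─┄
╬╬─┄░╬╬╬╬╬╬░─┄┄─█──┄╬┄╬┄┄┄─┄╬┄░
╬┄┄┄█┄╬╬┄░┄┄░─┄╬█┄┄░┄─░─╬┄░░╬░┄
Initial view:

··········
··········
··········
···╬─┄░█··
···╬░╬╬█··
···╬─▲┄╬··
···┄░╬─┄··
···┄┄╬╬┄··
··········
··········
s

··········
··········
···╬─┄░█··
···╬░╬╬█··
···╬─┄┄╬··
···┄░▲─┄··
···┄┄╬╬┄··
···─┄┄╬╬··
··········
··········

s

··········
···╬─┄░█··
···╬░╬╬█··
···╬─┄┄╬··
···┄░╬─┄··
···┄┄▲╬┄··
···─┄┄╬╬··
···┄┄─┄█··
··········
··········

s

···╬─┄░█··
···╬░╬╬█··
···╬─┄┄╬··
···┄░╬─┄··
···┄┄╬╬┄··
···─┄▲╬╬··
···┄┄─┄█··
···╬╬┄─╬··
··········
··········

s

···╬░╬╬█··
···╬─┄┄╬··
···┄░╬─┄··
···┄┄╬╬┄··
···─┄┄╬╬··
···┄┄▲┄█··
···╬╬┄─╬··
···╬╬█╬┄··
··········
··········

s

···╬─┄┄╬··
···┄░╬─┄··
···┄┄╬╬┄··
···─┄┄╬╬··
···┄┄─┄█··
···╬╬▲─╬··
···╬╬█╬┄··
···┄█─░┄··
··········
··········

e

··╬─┄┄╬···
··┄░╬─┄···
··┄┄╬╬┄···
··─┄┄╬╬█··
··┄┄─┄█╬··
··╬╬┄▲╬╬··
··╬╬█╬┄┄··
··┄█─░┄╬··
··········
··········

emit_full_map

╬─┄░█·
╬░╬╬█·
╬─┄┄╬·
┄░╬─┄·
┄┄╬╬┄·
─┄┄╬╬█
┄┄─┄█╬
╬╬┄▲╬╬
╬╬█╬┄┄
┄█─░┄╬

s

··┄░╬─┄···
··┄┄╬╬┄···
··─┄┄╬╬█··
··┄┄─┄█╬··
··╬╬┄─╬╬··
··╬╬█▲┄┄··
··┄█─░┄╬··
···┄┄┄─┄··
··········
██████████

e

·┄░╬─┄····
·┄┄╬╬┄····
·─┄┄╬╬█···
·┄┄─┄█╬╬··
·╬╬┄─╬╬╬··
·╬╬█╬▲┄┄··
·┄█─░┄╬█··
··┄┄┄─┄╬··
··········
██████████

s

·┄┄╬╬┄····
·─┄┄╬╬█···
·┄┄─┄█╬╬··
·╬╬┄─╬╬╬··
·╬╬█╬┄┄┄··
·┄█─░▲╬█··
··┄┄┄─┄╬··
···╬┄░░╬··
██████████
██████████

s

·─┄┄╬╬█···
·┄┄─┄█╬╬··
·╬╬┄─╬╬╬··
·╬╬█╬┄┄┄··
·┄█─░┄╬█··
··┄┄┄▲┄╬··
···╬┄░░╬··
██████████
██████████
██████████

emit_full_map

╬─┄░█··
╬░╬╬█··
╬─┄┄╬··
┄░╬─┄··
┄┄╬╬┄··
─┄┄╬╬█·
┄┄─┄█╬╬
╬╬┄─╬╬╬
╬╬█╬┄┄┄
┄█─░┄╬█
·┄┄┄▲┄╬
··╬┄░░╬

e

─┄┄╬╬█···█
┄┄─┄█╬╬··█
╬╬┄─╬╬╬··█
╬╬█╬┄┄┄╬·█
┄█─░┄╬█─·█
·┄┄┄─▲╬┄·█
··╬┄░░╬░·█
██████████
██████████
██████████

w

·─┄┄╬╬█···
·┄┄─┄█╬╬··
·╬╬┄─╬╬╬··
·╬╬█╬┄┄┄╬·
·┄█─░┄╬█─·
··┄┄┄▲┄╬┄·
···╬┄░░╬░·
██████████
██████████
██████████

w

··─┄┄╬╬█··
··┄┄─┄█╬╬·
··╬╬┄─╬╬╬·
··╬╬█╬┄┄┄╬
··┄█─░┄╬█─
···┄┄▲─┄╬┄
···─╬┄░░╬░
██████████
██████████
██████████

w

···─┄┄╬╬█·
···┄┄─┄█╬╬
···╬╬┄─╬╬╬
···╬╬█╬┄┄┄
···┄█─░┄╬█
···╬┄▲┄─┄╬
···░─╬┄░░╬
██████████
██████████
██████████

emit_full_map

╬─┄░█···
╬░╬╬█···
╬─┄┄╬···
┄░╬─┄···
┄┄╬╬┄···
─┄┄╬╬█··
┄┄─┄█╬╬·
╬╬┄─╬╬╬·
╬╬█╬┄┄┄╬
┄█─░┄╬█─
╬┄▲┄─┄╬┄
░─╬┄░░╬░

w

····─┄┄╬╬█
····┄┄─┄█╬
····╬╬┄─╬╬
···┄╬╬█╬┄┄
···─┄█─░┄╬
···┄╬▲┄┄─┄
···─░─╬┄░░
██████████
██████████
██████████

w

·····─┄┄╬╬
·····┄┄─┄█
·····╬╬┄─╬
···█┄╬╬█╬┄
···╬─┄█─░┄
···╬┄▲┄┄┄─
···┄─░─╬┄░
██████████
██████████
██████████

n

·····┄┄╬╬┄
·····─┄┄╬╬
·····┄┄─┄█
···┄┄╬╬┄─╬
···█┄╬╬█╬┄
···╬─▲█─░┄
···╬┄╬┄┄┄─
···┄─░─╬┄░
██████████
██████████

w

······┄┄╬╬
······─┄┄╬
······┄┄─┄
···┄┄┄╬╬┄─
···┄█┄╬╬█╬
···┄╬▲┄█─░
···┄╬┄╬┄┄┄
···░┄─░─╬┄
██████████
██████████

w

·······┄┄╬
·······─┄┄
·······┄┄─
···╬┄┄┄╬╬┄
···┄┄█┄╬╬█
···╬┄▲─┄█─
···─┄╬┄╬┄┄
···┄░┄─░─╬
██████████
██████████

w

········┄┄
········─┄
········┄┄
···█╬┄┄┄╬╬
···┄┄┄█┄╬╬
···─╬▲╬─┄█
···──┄╬┄╬┄
···┄┄░┄─░─
██████████
██████████

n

········┄░
········┄┄
········─┄
···█┄┄─╬┄┄
···█╬┄┄┄╬╬
···┄┄▲█┄╬╬
···─╬┄╬─┄█
···──┄╬┄╬┄
···┄┄░┄─░─
██████████

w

·········┄
·········┄
·········─
···░█┄┄─╬┄
···╬█╬┄┄┄╬
···┄┄▲┄█┄╬
···░─╬┄╬─┄
···█──┄╬┄╬
····┄┄░┄─░
██████████

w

··········
··········
··········
···─░█┄┄─╬
···─╬█╬┄┄┄
···┄┄▲┄┄█┄
···█░─╬┄╬─
···─█──┄╬┄
·····┄┄░┄─
██████████

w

··········
··········
··········
···──░█┄┄─
···──╬█╬┄┄
···┄┄▲┄┄┄█
···░█░─╬┄╬
···┄─█──┄╬
······┄┄░┄
██████████

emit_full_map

········╬─┄░█···
········╬░╬╬█···
········╬─┄┄╬···
········┄░╬─┄···
········┄┄╬╬┄···
········─┄┄╬╬█··
──░█┄┄─╬┄┄─┄█╬╬·
──╬█╬┄┄┄╬╬┄─╬╬╬·
┄┄▲┄┄┄█┄╬╬█╬┄┄┄╬
░█░─╬┄╬─┄█─░┄╬█─
┄─█──┄╬┄╬┄┄┄─┄╬┄
···┄┄░┄─░─╬┄░░╬░

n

··········
··········
··········
···┄┄┄┄┄··
···──░█┄┄─
···──▲█╬┄┄
···┄┄┄┄┄┄█
···░█░─╬┄╬
···┄─█──┄╬
······┄┄░┄

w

··········
··········
··········
···┄┄┄┄┄┄·
···───░█┄┄
···┄─▲╬█╬┄
···─┄┄┄┄┄┄
···█░█░─╬┄
····┄─█──┄
·······┄┄░

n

··········
··········
··········
···░─┄┄─··
···┄┄┄┄┄┄·
···──▲░█┄┄
···┄──╬█╬┄
···─┄┄┄┄┄┄
···█░█░─╬┄
····┄─█──┄

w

··········
··········
··········
···█░─┄┄─·
···─┄┄┄┄┄┄
···──▲─░█┄
···╬┄──╬█╬
···░─┄┄┄┄┄
····█░█░─╬
·····┄─█──

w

··········
··········
··········
···░█░─┄┄─
···──┄┄┄┄┄
···──▲──░█
···┄╬┄──╬█
···┄░─┄┄┄┄
·····█░█░─
······┄─█─

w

··········
··········
··········
···╬░█░─┄┄
···───┄┄┄┄
···╬─▲───░
···█┄╬┄──╬
···┄┄░─┄┄┄
······█░█░
·······┄─█

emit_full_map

············╬─┄░█···
············╬░╬╬█···
············╬─┄┄╬···
············┄░╬─┄···
╬░█░─┄┄─····┄┄╬╬┄···
───┄┄┄┄┄┄···─┄┄╬╬█··
╬─▲───░█┄┄─╬┄┄─┄█╬╬·
█┄╬┄──╬█╬┄┄┄╬╬┄─╬╬╬·
┄┄░─┄┄┄┄┄┄█┄╬╬█╬┄┄┄╬
···█░█░─╬┄╬─┄█─░┄╬█─
····┄─█──┄╬┄╬┄┄┄─┄╬┄
·······┄┄░┄─░─╬┄░░╬░

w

··········
··········
··········
···─╬░█░─┄
···╬───┄┄┄
···┄╬▲────
···╬█┄╬┄──
···┄┄┄░─┄┄
·······█░█
········┄─

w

··········
··········
··········
···┄─╬░█░─
···─╬───┄┄
···┄┄▲────
···╬╬█┄╬┄─
···╬┄┄┄░─┄
········█░
·········┄

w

··········
··········
··········
···┄┄─╬░█░
···█─╬───┄
···┄┄▲╬───
···╬╬╬█┄╬┄
···╬╬┄┄┄░─
·········█
··········

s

··········
··········
···┄┄─╬░█░
···█─╬───┄
···┄┄┄╬───
···╬╬▲█┄╬┄
···╬╬┄┄┄░─
···╬╬┄─█·█
··········
··········

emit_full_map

···············╬─┄░█···
···············╬░╬╬█···
···············╬─┄┄╬···
···············┄░╬─┄···
┄┄─╬░█░─┄┄─····┄┄╬╬┄···
█─╬───┄┄┄┄┄┄···─┄┄╬╬█··
┄┄┄╬─────░█┄┄─╬┄┄─┄█╬╬·
╬╬▲█┄╬┄──╬█╬┄┄┄╬╬┄─╬╬╬·
╬╬┄┄┄░─┄┄┄┄┄┄█┄╬╬█╬┄┄┄╬
╬╬┄─█·█░█░─╬┄╬─┄█─░┄╬█─
·······┄─█──┄╬┄╬┄┄┄─┄╬┄
··········┄┄░┄─░─╬┄░░╬░


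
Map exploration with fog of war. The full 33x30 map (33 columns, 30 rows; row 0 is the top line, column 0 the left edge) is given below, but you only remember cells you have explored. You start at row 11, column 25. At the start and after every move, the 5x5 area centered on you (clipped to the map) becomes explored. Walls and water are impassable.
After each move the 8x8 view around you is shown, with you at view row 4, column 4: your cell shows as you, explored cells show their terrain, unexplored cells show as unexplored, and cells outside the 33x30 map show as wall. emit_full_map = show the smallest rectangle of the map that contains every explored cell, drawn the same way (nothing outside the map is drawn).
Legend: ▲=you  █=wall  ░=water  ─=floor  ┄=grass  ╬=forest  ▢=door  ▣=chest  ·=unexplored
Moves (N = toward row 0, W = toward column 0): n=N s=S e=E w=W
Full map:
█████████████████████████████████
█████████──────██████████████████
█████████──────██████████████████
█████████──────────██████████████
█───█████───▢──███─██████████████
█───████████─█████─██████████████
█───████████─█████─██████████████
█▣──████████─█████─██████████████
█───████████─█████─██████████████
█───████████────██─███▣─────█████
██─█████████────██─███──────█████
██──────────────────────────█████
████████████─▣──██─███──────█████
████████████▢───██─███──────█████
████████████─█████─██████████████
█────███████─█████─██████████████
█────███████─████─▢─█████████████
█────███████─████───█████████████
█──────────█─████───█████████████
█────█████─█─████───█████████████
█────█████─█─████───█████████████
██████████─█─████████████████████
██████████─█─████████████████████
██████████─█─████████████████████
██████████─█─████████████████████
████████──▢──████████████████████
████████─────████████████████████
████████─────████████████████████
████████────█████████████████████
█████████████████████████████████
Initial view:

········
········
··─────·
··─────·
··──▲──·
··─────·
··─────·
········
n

········
········
··█████·
··─────·
··──▲──·
··─────·
··─────·
··─────·

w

········
········
··██████
··▣─────
··──▲───
··──────
··──────
···─────

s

········
··██████
··▣─────
··──────
··──▲───
··──────
··──────
········

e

········
·██████·
·▣─────·
·──────·
·───▲──·
·──────·
·──────·
········

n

········
········
·██████·
·▣─────·
·───▲──·
·──────·
·──────·
·──────·

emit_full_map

██████
▣─────
───▲──
──────
──────
──────

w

········
········
··██████
··▣─────
··──▲───
··──────
··──────
··──────

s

········
··██████
··▣─────
··──────
··──▲───
··──────
··──────
········

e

········
·██████·
·▣─────·
·──────·
·───▲──·
·──────·
·──────·
········


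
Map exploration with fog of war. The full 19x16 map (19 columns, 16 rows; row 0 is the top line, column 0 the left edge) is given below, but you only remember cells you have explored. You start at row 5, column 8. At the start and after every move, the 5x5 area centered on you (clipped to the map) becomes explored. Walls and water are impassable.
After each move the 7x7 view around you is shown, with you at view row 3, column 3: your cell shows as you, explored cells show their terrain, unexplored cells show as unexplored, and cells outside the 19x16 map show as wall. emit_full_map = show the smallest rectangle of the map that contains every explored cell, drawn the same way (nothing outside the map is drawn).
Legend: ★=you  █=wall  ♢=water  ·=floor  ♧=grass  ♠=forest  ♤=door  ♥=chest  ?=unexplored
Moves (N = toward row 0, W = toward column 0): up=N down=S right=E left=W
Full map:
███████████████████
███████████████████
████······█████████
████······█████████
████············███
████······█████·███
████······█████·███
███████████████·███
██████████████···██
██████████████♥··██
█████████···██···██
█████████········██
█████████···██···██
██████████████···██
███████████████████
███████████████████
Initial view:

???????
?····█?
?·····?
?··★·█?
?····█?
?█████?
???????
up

???????
?····█?
?····█?
?··★··?
?····█?
?····█?
?█████?

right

???????
····██?
····██?
···★··?
····██?
····██?
█████??

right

???????
···███?
···███?
···★··?
···███?
···███?
████???

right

???????
··████?
··████?
···★··?
··████?
··████?
███????

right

???????
·█████?
·█████?
···★··?
·█████?
·█████?
██?????

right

???????
██████?
██████?
···★··?
█████·?
█████·?
█??????

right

???????
██████?
██████?
···★·█?
████·█?
████·█?
???????

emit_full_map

····███████
····███████
········★·█
····█████·█
····█████·█
█████??????

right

???????
██████?
██████?
···★██?
███·██?
███·██?
???????

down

██████?
██████?
····██?
███★██?
███·██?
?██·██?
???????

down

██████?
····██?
███·██?
███★██?
?██·██?
?█···█?
???????

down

····██?
███·██?
███·██?
?██★██?
?█···█?
?█♥··█?
???????

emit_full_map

····████████
····████████
··········██
····█████·██
····█████·██
█████??██★██
???????█···█
???????█♥··█

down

███·██?
███·██?
?██·██?
?█·★·█?
?█♥··█?
?█···█?
???????

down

███·██?
?██·██?
?█···█?
?█♥★·█?
?█···█?
?····█?
???????

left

████·██
?███·██
?██···█
?██★··█
?██···█
?·····█
???????

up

████·██
████·██
?███·██
?██★··█
?██♥··█
?██···█
?·····█

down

████·██
?███·██
?██···█
?██★··█
?██···█
?·····█
???????

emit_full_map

····████████
····████████
··········██
····█████·██
····█████·██
█████?███·██
??????██···█
??????██★··█
??????██···█
??????·····█

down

?███·██
?██···█
?██♥··█
?██★··█
?·····█
?██···?
???????

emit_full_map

····████████
····████████
··········██
····█████·██
····█████·██
█████?███·██
??????██···█
??????██♥··█
??????██★··█
??????·····█
??????██···?


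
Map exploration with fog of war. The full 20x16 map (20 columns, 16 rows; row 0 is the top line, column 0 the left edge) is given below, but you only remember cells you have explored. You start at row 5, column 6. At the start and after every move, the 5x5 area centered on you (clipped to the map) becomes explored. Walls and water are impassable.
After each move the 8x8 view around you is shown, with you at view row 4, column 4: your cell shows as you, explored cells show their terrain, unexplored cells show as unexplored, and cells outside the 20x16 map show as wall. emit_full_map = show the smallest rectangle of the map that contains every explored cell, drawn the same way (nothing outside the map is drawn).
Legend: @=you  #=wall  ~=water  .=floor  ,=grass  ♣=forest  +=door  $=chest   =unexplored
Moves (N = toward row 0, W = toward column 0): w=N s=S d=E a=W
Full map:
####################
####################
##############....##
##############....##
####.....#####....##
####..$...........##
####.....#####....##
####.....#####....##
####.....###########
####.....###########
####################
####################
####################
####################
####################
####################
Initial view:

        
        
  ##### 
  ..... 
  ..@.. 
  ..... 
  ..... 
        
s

        
  ##### 
  ..... 
  ..$.. 
  ..@.. 
  ..... 
  ..... 
        

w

        
        
  ##### 
  ..... 
  ..@.. 
  ..... 
  ..... 
  ..... 

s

        
  ##### 
  ..... 
  ..$.. 
  ..@.. 
  ..... 
  ..... 
        

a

        
   #####
  #.....
  #..$..
  #.@...
  #.....
  #.....
        

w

        
        
  ######
  #.....
  #.@$..
  #.....
  #.....
  #.....

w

        
        
  ##### 
  ######
  #.@...
  #..$..
  #.....
  #.....

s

        
  ##### 
  ######
  #.....
  #.@$..
  #.....
  #.....
  #.....

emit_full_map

##### 
######
#.....
#.@$..
#.....
#.....
#.....

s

  ##### 
  ######
  #.....
  #..$..
  #.@...
  #.....
  #.....
        

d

 #####  
 ###### 
 #..... 
 #..$.. 
 #..@.. 
 #..... 
 #..... 
        

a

  ##### 
  ######
  #.....
  #..$..
  #.@...
  #.....
  #.....
        

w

        
  ##### 
  ######
  #.....
  #.@$..
  #.....
  #.....
  #.....

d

        
 #####  
 ###### 
 #..... 
 #..@.. 
 #..... 
 #..... 
 #..... 

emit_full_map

##### 
######
#.....
#..@..
#.....
#.....
#.....

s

 #####  
 ###### 
 #..... 
 #..$.. 
 #..@.. 
 #..... 
 #..... 
        

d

#####   
######  
#.....# 
#..$... 
#...@.# 
#.....# 
#.....# 
        

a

 #####  
 ###### 
 #.....#
 #..$...
 #..@..#
 #.....#
 #.....#
        

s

 ###### 
 #.....#
 #..$...
 #.....#
 #..@..#
 #.....#
  ..... 
        

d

######  
#.....# 
#..$... 
#.....# 
#...@.# 
#.....# 
 .....# 
        

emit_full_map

#####  
###### 
#.....#
#..$...
#.....#
#...@.#
#.....#
 .....#


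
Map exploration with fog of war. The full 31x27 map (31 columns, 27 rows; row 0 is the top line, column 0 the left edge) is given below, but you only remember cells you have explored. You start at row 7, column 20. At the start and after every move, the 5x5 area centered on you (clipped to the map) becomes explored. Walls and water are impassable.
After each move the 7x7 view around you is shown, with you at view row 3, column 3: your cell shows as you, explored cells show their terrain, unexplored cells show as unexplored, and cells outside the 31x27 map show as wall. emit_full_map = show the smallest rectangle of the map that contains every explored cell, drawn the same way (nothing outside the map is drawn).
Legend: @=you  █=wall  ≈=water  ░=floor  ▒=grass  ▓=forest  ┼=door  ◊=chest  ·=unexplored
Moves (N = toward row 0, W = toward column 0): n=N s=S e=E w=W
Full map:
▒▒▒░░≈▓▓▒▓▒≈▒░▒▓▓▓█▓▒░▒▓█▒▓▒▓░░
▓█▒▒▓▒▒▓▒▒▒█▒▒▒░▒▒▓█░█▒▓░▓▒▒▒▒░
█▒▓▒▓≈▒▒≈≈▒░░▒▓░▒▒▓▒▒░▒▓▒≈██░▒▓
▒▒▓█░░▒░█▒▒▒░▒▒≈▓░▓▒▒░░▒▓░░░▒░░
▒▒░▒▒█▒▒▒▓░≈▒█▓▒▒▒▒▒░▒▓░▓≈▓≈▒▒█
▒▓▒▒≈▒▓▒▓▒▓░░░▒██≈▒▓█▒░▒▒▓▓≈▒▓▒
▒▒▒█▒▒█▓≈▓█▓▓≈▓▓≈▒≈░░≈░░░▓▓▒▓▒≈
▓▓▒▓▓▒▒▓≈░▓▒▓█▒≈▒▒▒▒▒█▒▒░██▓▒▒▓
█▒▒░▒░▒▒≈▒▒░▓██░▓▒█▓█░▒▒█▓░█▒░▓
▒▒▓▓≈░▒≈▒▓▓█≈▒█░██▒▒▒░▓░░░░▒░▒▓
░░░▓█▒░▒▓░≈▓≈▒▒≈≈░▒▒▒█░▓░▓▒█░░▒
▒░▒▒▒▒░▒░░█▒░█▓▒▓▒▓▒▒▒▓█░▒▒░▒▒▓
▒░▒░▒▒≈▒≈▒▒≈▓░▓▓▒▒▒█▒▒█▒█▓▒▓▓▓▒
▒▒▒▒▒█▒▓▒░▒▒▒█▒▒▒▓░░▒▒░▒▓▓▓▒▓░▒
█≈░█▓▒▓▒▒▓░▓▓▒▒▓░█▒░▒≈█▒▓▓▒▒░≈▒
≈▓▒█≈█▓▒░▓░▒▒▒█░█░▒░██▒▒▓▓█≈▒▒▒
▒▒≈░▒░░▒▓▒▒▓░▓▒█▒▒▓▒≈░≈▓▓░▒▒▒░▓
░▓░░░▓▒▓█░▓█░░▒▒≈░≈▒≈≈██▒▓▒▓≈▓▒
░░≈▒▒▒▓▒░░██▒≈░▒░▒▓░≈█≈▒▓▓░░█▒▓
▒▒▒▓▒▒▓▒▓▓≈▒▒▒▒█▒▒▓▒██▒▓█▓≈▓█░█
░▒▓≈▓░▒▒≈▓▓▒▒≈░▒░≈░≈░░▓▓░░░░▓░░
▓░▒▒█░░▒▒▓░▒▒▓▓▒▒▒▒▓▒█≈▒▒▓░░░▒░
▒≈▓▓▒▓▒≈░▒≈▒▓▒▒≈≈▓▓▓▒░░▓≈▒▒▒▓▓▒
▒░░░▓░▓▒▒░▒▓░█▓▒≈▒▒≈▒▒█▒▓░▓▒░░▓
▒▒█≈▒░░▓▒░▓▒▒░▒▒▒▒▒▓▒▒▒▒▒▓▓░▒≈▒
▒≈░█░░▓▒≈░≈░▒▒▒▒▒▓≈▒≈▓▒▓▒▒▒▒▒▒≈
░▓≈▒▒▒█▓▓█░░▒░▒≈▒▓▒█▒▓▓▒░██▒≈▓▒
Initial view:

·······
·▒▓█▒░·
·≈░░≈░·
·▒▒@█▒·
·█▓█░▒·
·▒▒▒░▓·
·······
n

·······
·▒▒░▒▓·
·▒▓█▒░·
·≈░@≈░·
·▒▒▒█▒·
·█▓█░▒·
·▒▒▒░▓·

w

·······
·▒▒▒░▒▓
·≈▒▓█▒░
·▒≈@░≈░
·▒▒▒▒█▒
·▒█▓█░▒
··▒▒▒░▓

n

·······
·░▓▒▒░·
·▒▒▒░▒▓
·≈▒@█▒░
·▒≈░░≈░
·▒▒▒▒█▒
·▒█▓█░▒

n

·······
·▒▓▒▒░·
·░▓▒▒░·
·▒▒@░▒▓
·≈▒▓█▒░
·▒≈░░≈░
·▒▒▒▒█▒

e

·······
▒▓▒▒░▒·
░▓▒▒░░·
▒▒▒@▒▓·
≈▒▓█▒░·
▒≈░░≈░·
▒▒▒▒█▒·

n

·······
·▓█░█▒·
▒▓▒▒░▒·
░▓▒@░░·
▒▒▒░▒▓·
≈▒▓█▒░·
▒≈░░≈░·

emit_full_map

·▓█░█▒
▒▓▒▒░▒
░▓▒@░░
▒▒▒░▒▓
≈▒▓█▒░
▒≈░░≈░
▒▒▒▒█▒
▒█▓█░▒
·▒▒▒░▓

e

·······
▓█░█▒▓·
▓▒▒░▒▓·
▓▒▒@░▒·
▒▒░▒▓░·
▒▓█▒░▒·
≈░░≈░··

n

███████
·▓▒░▒▓·
▓█░█▒▓·
▓▒▒@▒▓·
▓▒▒░░▒·
▒▒░▒▓░·
▒▓█▒░▒·

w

███████
·█▓▒░▒▓
·▓█░█▒▓
▒▓▒@░▒▓
░▓▒▒░░▒
▒▒▒░▒▓░
≈▒▓█▒░▒

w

███████
·▓█▓▒░▒
·▒▓█░█▒
·▒▓@▒░▒
·░▓▒▒░░
·▒▒▒░▒▓
·≈▒▓█▒░

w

███████
·▓▓█▓▒░
·▒▒▓█░█
·▒▒@▒▒░
·▓░▓▒▒░
·▒▒▒▒░▒
··≈▒▓█▒

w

███████
·▓▓▓█▓▒
·░▒▒▓█░
·░▒@▓▒▒
·≈▓░▓▒▒
·▒▒▒▒▒░
···≈▒▓█

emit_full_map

▓▓▓█▓▒░▒▓
░▒▒▓█░█▒▓
░▒@▓▒▒░▒▓
≈▓░▓▒▒░░▒
▒▒▒▒▒░▒▓░
··≈▒▓█▒░▒
··▒≈░░≈░·
··▒▒▒▒█▒·
··▒█▓█░▒·
···▒▒▒░▓·

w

███████
·▒▓▓▓█▓
·▒░▒▒▓█
·▓░@▒▓▒
·▒≈▓░▓▒
·▓▒▒▒▒▒
····≈▒▓

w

███████
·░▒▓▓▓█
·▒▒░▒▒▓
·▒▓@▒▒▓
·▒▒≈▓░▓
·█▓▒▒▒▒
·····≈▒

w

███████
·▒░▒▓▓▓
·▒▒▒░▒▒
·░▒@░▒▒
·░▒▒≈▓░
·▒█▓▒▒▒
······≈

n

███████
███████
·▒░▒▓▓▓
·▒▒@░▒▒
·░▒▓░▒▒
·░▒▒≈▓░
·▒█▓▒▒▒

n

███████
███████
███████
·▒░@▓▓▓
·▒▒▒░▒▒
·░▒▓░▒▒
·░▒▒≈▓░

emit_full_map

▒░@▓▓▓█▓▒░▒▓
▒▒▒░▒▒▓█░█▒▓
░▒▓░▒▒▓▒▒░▒▓
░▒▒≈▓░▓▒▒░░▒
▒█▓▒▒▒▒▒░▒▓░
·····≈▒▓█▒░▒
·····▒≈░░≈░·
·····▒▒▒▒█▒·
·····▒█▓█░▒·
······▒▒▒░▓·

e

███████
███████
███████
▒░▒@▓▓█
▒▒▒░▒▒▓
░▒▓░▒▒▓
░▒▒≈▓░▓

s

███████
███████
▒░▒▓▓▓█
▒▒▒@▒▒▓
░▒▓░▒▒▓
░▒▒≈▓░▓
▒█▓▒▒▒▒

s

███████
▒░▒▓▓▓█
▒▒▒░▒▒▓
░▒▓@▒▒▓
░▒▒≈▓░▓
▒█▓▒▒▒▒
·····≈▒

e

███████
░▒▓▓▓█▓
▒▒░▒▒▓█
▒▓░@▒▓▒
▒▒≈▓░▓▒
█▓▒▒▒▒▒
····≈▒▓

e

███████
▒▓▓▓█▓▒
▒░▒▒▓█░
▓░▒@▓▒▒
▒≈▓░▓▒▒
▓▒▒▒▒▒░
···≈▒▓█

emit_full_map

▒░▒▓▓▓█▓▒░▒▓
▒▒▒░▒▒▓█░█▒▓
░▒▓░▒@▓▒▒░▒▓
░▒▒≈▓░▓▒▒░░▒
▒█▓▒▒▒▒▒░▒▓░
·····≈▒▓█▒░▒
·····▒≈░░≈░·
·····▒▒▒▒█▒·
·····▒█▓█░▒·
······▒▒▒░▓·

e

███████
▓▓▓█▓▒░
░▒▒▓█░█
░▒▒@▒▒░
≈▓░▓▒▒░
▒▒▒▒▒░▒
··≈▒▓█▒

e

███████
▓▓█▓▒░▒
▒▒▓█░█▒
▒▒▓@▒░▒
▓░▓▒▒░░
▒▒▒▒░▒▓
·≈▒▓█▒░

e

███████
▓█▓▒░▒▓
▒▓█░█▒▓
▒▓▒@░▒▓
░▓▒▒░░▒
▒▒▒░▒▓░
≈▒▓█▒░▒

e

███████
█▓▒░▒▓·
▓█░█▒▓·
▓▒▒@▒▓·
▓▒▒░░▒·
▒▒░▒▓░·
▒▓█▒░▒·

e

███████
▓▒░▒▓█·
█░█▒▓░·
▒▒░@▓▒·
▒▒░░▒▓·
▒░▒▓░▓·
▓█▒░▒··

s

▓▒░▒▓█·
█░█▒▓░·
▒▒░▒▓▒·
▒▒░@▒▓·
▒░▒▓░▓·
▓█▒░▒▒·
░░≈░···

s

█░█▒▓░·
▒▒░▒▓▒·
▒▒░░▒▓·
▒░▒@░▓·
▓█▒░▒▒·
░░≈░░░·
▒▒█▒···

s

▒▒░▒▓▒·
▒▒░░▒▓·
▒░▒▓░▓·
▓█▒@▒▒·
░░≈░░░·
▒▒█▒▒░·
▓█░▒···

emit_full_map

▒░▒▓▓▓█▓▒░▒▓█
▒▒▒░▒▒▓█░█▒▓░
░▒▓░▒▒▓▒▒░▒▓▒
░▒▒≈▓░▓▒▒░░▒▓
▒█▓▒▒▒▒▒░▒▓░▓
·····≈▒▓█▒@▒▒
·····▒≈░░≈░░░
·····▒▒▒▒█▒▒░
·····▒█▓█░▒··
······▒▒▒░▓··

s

▒▒░░▒▓·
▒░▒▓░▓·
▓█▒░▒▒·
░░≈@░░·
▒▒█▒▒░·
▓█░▒▒█·
▒▒░▓···

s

▒░▒▓░▓·
▓█▒░▒▒·
░░≈░░░·
▒▒█@▒░·
▓█░▒▒█·
▒▒░▓░░·
·······

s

▓█▒░▒▒·
░░≈░░░·
▒▒█▒▒░·
▓█░@▒█·
▒▒░▓░░·
·▒█░▓░·
·······

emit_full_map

▒░▒▓▓▓█▓▒░▒▓█
▒▒▒░▒▒▓█░█▒▓░
░▒▓░▒▒▓▒▒░▒▓▒
░▒▒≈▓░▓▒▒░░▒▓
▒█▓▒▒▒▒▒░▒▓░▓
·····≈▒▓█▒░▒▒
·····▒≈░░≈░░░
·····▒▒▒▒█▒▒░
·····▒█▓█░@▒█
······▒▒▒░▓░░
········▒█░▓░


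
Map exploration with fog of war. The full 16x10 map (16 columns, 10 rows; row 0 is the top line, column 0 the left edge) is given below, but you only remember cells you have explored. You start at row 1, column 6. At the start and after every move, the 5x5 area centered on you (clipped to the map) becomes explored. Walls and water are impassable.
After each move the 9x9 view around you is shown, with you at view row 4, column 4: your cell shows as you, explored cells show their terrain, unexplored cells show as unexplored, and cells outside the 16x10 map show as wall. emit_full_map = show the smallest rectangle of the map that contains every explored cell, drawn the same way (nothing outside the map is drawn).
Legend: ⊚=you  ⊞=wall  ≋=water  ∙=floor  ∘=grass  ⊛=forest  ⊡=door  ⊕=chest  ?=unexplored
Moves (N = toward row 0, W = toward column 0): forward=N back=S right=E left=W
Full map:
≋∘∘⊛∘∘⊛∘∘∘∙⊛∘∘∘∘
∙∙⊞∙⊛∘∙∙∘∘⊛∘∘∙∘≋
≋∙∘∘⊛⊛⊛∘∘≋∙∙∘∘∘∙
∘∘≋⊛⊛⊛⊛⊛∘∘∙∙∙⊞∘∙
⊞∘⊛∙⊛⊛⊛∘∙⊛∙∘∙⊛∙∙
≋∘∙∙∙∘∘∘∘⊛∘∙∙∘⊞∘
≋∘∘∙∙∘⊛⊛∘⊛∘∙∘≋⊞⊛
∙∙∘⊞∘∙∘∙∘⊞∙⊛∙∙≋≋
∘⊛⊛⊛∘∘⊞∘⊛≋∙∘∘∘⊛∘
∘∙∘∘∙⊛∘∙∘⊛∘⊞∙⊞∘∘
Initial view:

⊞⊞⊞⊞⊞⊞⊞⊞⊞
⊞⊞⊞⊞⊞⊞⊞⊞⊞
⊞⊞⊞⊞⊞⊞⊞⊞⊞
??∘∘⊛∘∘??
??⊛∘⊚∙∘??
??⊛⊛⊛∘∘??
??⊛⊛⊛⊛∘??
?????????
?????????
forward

⊞⊞⊞⊞⊞⊞⊞⊞⊞
⊞⊞⊞⊞⊞⊞⊞⊞⊞
⊞⊞⊞⊞⊞⊞⊞⊞⊞
⊞⊞⊞⊞⊞⊞⊞⊞⊞
??∘∘⊚∘∘??
??⊛∘∙∙∘??
??⊛⊛⊛∘∘??
??⊛⊛⊛⊛∘??
?????????

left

⊞⊞⊞⊞⊞⊞⊞⊞⊞
⊞⊞⊞⊞⊞⊞⊞⊞⊞
⊞⊞⊞⊞⊞⊞⊞⊞⊞
⊞⊞⊞⊞⊞⊞⊞⊞⊞
??⊛∘⊚⊛∘∘?
??∙⊛∘∙∙∘?
??∘⊛⊛⊛∘∘?
???⊛⊛⊛⊛∘?
?????????

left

⊞⊞⊞⊞⊞⊞⊞⊞⊞
⊞⊞⊞⊞⊞⊞⊞⊞⊞
⊞⊞⊞⊞⊞⊞⊞⊞⊞
⊞⊞⊞⊞⊞⊞⊞⊞⊞
??∘⊛⊚∘⊛∘∘
??⊞∙⊛∘∙∙∘
??∘∘⊛⊛⊛∘∘
????⊛⊛⊛⊛∘
?????????

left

⊞⊞⊞⊞⊞⊞⊞⊞⊞
⊞⊞⊞⊞⊞⊞⊞⊞⊞
⊞⊞⊞⊞⊞⊞⊞⊞⊞
⊞⊞⊞⊞⊞⊞⊞⊞⊞
⊞?∘∘⊚∘∘⊛∘
⊞?∙⊞∙⊛∘∙∙
⊞?∙∘∘⊛⊛⊛∘
⊞????⊛⊛⊛⊛
⊞????????

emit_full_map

∘∘⊚∘∘⊛∘∘
∙⊞∙⊛∘∙∙∘
∙∘∘⊛⊛⊛∘∘
???⊛⊛⊛⊛∘

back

⊞⊞⊞⊞⊞⊞⊞⊞⊞
⊞⊞⊞⊞⊞⊞⊞⊞⊞
⊞⊞⊞⊞⊞⊞⊞⊞⊞
⊞?∘∘⊛∘∘⊛∘
⊞?∙⊞⊚⊛∘∙∙
⊞?∙∘∘⊛⊛⊛∘
⊞?∘≋⊛⊛⊛⊛⊛
⊞????????
⊞????????

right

⊞⊞⊞⊞⊞⊞⊞⊞⊞
⊞⊞⊞⊞⊞⊞⊞⊞⊞
⊞⊞⊞⊞⊞⊞⊞⊞⊞
?∘∘⊛∘∘⊛∘∘
?∙⊞∙⊚∘∙∙∘
?∙∘∘⊛⊛⊛∘∘
?∘≋⊛⊛⊛⊛⊛∘
?????????
?????????

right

⊞⊞⊞⊞⊞⊞⊞⊞⊞
⊞⊞⊞⊞⊞⊞⊞⊞⊞
⊞⊞⊞⊞⊞⊞⊞⊞⊞
∘∘⊛∘∘⊛∘∘?
∙⊞∙⊛⊚∙∙∘?
∙∘∘⊛⊛⊛∘∘?
∘≋⊛⊛⊛⊛⊛∘?
?????????
?????????

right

⊞⊞⊞⊞⊞⊞⊞⊞⊞
⊞⊞⊞⊞⊞⊞⊞⊞⊞
⊞⊞⊞⊞⊞⊞⊞⊞⊞
∘⊛∘∘⊛∘∘??
⊞∙⊛∘⊚∙∘??
∘∘⊛⊛⊛∘∘??
≋⊛⊛⊛⊛⊛∘??
?????????
?????????

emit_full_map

∘∘⊛∘∘⊛∘∘
∙⊞∙⊛∘⊚∙∘
∙∘∘⊛⊛⊛∘∘
∘≋⊛⊛⊛⊛⊛∘

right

⊞⊞⊞⊞⊞⊞⊞⊞⊞
⊞⊞⊞⊞⊞⊞⊞⊞⊞
⊞⊞⊞⊞⊞⊞⊞⊞⊞
⊛∘∘⊛∘∘∘??
∙⊛∘∙⊚∘∘??
∘⊛⊛⊛∘∘≋??
⊛⊛⊛⊛⊛∘∘??
?????????
?????????

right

⊞⊞⊞⊞⊞⊞⊞⊞⊞
⊞⊞⊞⊞⊞⊞⊞⊞⊞
⊞⊞⊞⊞⊞⊞⊞⊞⊞
∘∘⊛∘∘∘∙??
⊛∘∙∙⊚∘⊛??
⊛⊛⊛∘∘≋∙??
⊛⊛⊛⊛∘∘∙??
?????????
?????????

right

⊞⊞⊞⊞⊞⊞⊞⊞⊞
⊞⊞⊞⊞⊞⊞⊞⊞⊞
⊞⊞⊞⊞⊞⊞⊞⊞⊞
∘⊛∘∘∘∙⊛??
∘∙∙∘⊚⊛∘??
⊛⊛∘∘≋∙∙??
⊛⊛⊛∘∘∙∙??
?????????
?????????

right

⊞⊞⊞⊞⊞⊞⊞⊞⊞
⊞⊞⊞⊞⊞⊞⊞⊞⊞
⊞⊞⊞⊞⊞⊞⊞⊞⊞
⊛∘∘∘∙⊛∘??
∙∙∘∘⊚∘∘??
⊛∘∘≋∙∙∘??
⊛⊛∘∘∙∙∙??
?????????
?????????

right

⊞⊞⊞⊞⊞⊞⊞⊞⊞
⊞⊞⊞⊞⊞⊞⊞⊞⊞
⊞⊞⊞⊞⊞⊞⊞⊞⊞
∘∘∘∙⊛∘∘??
∙∘∘⊛⊚∘∙??
∘∘≋∙∙∘∘??
⊛∘∘∙∙∙⊞??
?????????
?????????

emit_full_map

∘∘⊛∘∘⊛∘∘∘∙⊛∘∘
∙⊞∙⊛∘∙∙∘∘⊛⊚∘∙
∙∘∘⊛⊛⊛∘∘≋∙∙∘∘
∘≋⊛⊛⊛⊛⊛∘∘∙∙∙⊞

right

⊞⊞⊞⊞⊞⊞⊞⊞⊞
⊞⊞⊞⊞⊞⊞⊞⊞⊞
⊞⊞⊞⊞⊞⊞⊞⊞⊞
∘∘∙⊛∘∘∘?⊞
∘∘⊛∘⊚∙∘?⊞
∘≋∙∙∘∘∘?⊞
∘∘∙∙∙⊞∘?⊞
????????⊞
????????⊞

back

⊞⊞⊞⊞⊞⊞⊞⊞⊞
⊞⊞⊞⊞⊞⊞⊞⊞⊞
∘∘∙⊛∘∘∘?⊞
∘∘⊛∘∘∙∘?⊞
∘≋∙∙⊚∘∘?⊞
∘∘∙∙∙⊞∘?⊞
??∙∘∙⊛∙?⊞
????????⊞
????????⊞

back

⊞⊞⊞⊞⊞⊞⊞⊞⊞
∘∘∙⊛∘∘∘?⊞
∘∘⊛∘∘∙∘?⊞
∘≋∙∙∘∘∘?⊞
∘∘∙∙⊚⊞∘?⊞
??∙∘∙⊛∙?⊞
??∘∙∙∘⊞?⊞
????????⊞
????????⊞

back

∘∘∙⊛∘∘∘?⊞
∘∘⊛∘∘∙∘?⊞
∘≋∙∙∘∘∘?⊞
∘∘∙∙∙⊞∘?⊞
??∙∘⊚⊛∙?⊞
??∘∙∙∘⊞?⊞
??∘∙∘≋⊞?⊞
????????⊞
????????⊞

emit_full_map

∘∘⊛∘∘⊛∘∘∘∙⊛∘∘∘
∙⊞∙⊛∘∙∙∘∘⊛∘∘∙∘
∙∘∘⊛⊛⊛∘∘≋∙∙∘∘∘
∘≋⊛⊛⊛⊛⊛∘∘∙∙∙⊞∘
?????????∙∘⊚⊛∙
?????????∘∙∙∘⊞
?????????∘∙∘≋⊞
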